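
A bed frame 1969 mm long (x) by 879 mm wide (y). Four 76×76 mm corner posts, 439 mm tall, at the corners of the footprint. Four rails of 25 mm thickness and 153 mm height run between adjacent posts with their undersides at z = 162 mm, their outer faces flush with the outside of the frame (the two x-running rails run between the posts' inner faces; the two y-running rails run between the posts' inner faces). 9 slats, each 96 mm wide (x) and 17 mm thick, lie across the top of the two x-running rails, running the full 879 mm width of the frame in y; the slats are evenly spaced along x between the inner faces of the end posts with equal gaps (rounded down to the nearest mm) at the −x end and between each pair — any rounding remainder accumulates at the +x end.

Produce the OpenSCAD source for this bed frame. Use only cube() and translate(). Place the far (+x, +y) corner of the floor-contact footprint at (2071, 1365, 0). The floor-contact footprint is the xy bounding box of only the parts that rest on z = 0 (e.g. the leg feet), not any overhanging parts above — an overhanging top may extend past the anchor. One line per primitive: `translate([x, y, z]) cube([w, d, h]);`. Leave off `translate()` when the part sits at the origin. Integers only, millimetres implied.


translate([102, 486, 0]) cube([76, 76, 439]);
translate([102, 1289, 0]) cube([76, 76, 439]);
translate([1995, 486, 0]) cube([76, 76, 439]);
translate([1995, 1289, 0]) cube([76, 76, 439]);
translate([178, 486, 162]) cube([1817, 25, 153]);
translate([178, 1340, 162]) cube([1817, 25, 153]);
translate([102, 562, 162]) cube([25, 727, 153]);
translate([2046, 562, 162]) cube([25, 727, 153]);
translate([273, 486, 315]) cube([96, 879, 17]);
translate([464, 486, 315]) cube([96, 879, 17]);
translate([655, 486, 315]) cube([96, 879, 17]);
translate([846, 486, 315]) cube([96, 879, 17]);
translate([1037, 486, 315]) cube([96, 879, 17]);
translate([1228, 486, 315]) cube([96, 879, 17]);
translate([1419, 486, 315]) cube([96, 879, 17]);
translate([1610, 486, 315]) cube([96, 879, 17]);
translate([1801, 486, 315]) cube([96, 879, 17]);


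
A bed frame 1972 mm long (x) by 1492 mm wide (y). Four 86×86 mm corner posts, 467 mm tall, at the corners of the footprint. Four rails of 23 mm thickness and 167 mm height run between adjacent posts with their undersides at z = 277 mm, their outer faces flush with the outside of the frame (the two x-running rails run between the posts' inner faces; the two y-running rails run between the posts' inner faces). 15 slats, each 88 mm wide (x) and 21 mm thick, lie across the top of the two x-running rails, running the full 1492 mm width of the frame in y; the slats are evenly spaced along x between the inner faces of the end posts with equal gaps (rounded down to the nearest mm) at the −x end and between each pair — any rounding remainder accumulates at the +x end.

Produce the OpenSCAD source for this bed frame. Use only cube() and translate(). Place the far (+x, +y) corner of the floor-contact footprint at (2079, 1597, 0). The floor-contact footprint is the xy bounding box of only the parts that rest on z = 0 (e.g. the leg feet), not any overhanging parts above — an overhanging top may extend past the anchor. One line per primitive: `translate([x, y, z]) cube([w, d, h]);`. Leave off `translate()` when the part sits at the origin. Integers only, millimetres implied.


// slat z = rail_z + rail_h = 277 + 167 = 444
// slat gap = ⌊(1800 − 15·88) / 16⌋ = 30
translate([107, 105, 0]) cube([86, 86, 467]);
translate([107, 1511, 0]) cube([86, 86, 467]);
translate([1993, 105, 0]) cube([86, 86, 467]);
translate([1993, 1511, 0]) cube([86, 86, 467]);
translate([193, 105, 277]) cube([1800, 23, 167]);
translate([193, 1574, 277]) cube([1800, 23, 167]);
translate([107, 191, 277]) cube([23, 1320, 167]);
translate([2056, 191, 277]) cube([23, 1320, 167]);
translate([223, 105, 444]) cube([88, 1492, 21]);
translate([341, 105, 444]) cube([88, 1492, 21]);
translate([459, 105, 444]) cube([88, 1492, 21]);
translate([577, 105, 444]) cube([88, 1492, 21]);
translate([695, 105, 444]) cube([88, 1492, 21]);
translate([813, 105, 444]) cube([88, 1492, 21]);
translate([931, 105, 444]) cube([88, 1492, 21]);
translate([1049, 105, 444]) cube([88, 1492, 21]);
translate([1167, 105, 444]) cube([88, 1492, 21]);
translate([1285, 105, 444]) cube([88, 1492, 21]);
translate([1403, 105, 444]) cube([88, 1492, 21]);
translate([1521, 105, 444]) cube([88, 1492, 21]);
translate([1639, 105, 444]) cube([88, 1492, 21]);
translate([1757, 105, 444]) cube([88, 1492, 21]);
translate([1875, 105, 444]) cube([88, 1492, 21]);


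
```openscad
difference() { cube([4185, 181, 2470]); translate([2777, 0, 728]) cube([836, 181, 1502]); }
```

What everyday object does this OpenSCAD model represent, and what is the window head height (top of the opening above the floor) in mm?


A wall with a window opening. The window head height is 2230 mm.

A wall with a rectangular opening subtracted — a window. Sill at z = 728, opening 1502 mm tall, so the head is at 728 + 1502 = 2230 mm.


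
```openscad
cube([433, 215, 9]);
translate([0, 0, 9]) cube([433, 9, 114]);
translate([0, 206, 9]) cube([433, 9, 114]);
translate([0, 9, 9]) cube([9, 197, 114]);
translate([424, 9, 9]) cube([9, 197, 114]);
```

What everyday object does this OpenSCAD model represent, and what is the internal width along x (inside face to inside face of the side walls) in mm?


An open box. The internal width is 415 mm.

A 433×215 base slab with four walls standing on it — an open box. The base is 433 mm wide and the walls are 9 mm thick, so the internal width is 433 − 2 × 9 = 415 mm.


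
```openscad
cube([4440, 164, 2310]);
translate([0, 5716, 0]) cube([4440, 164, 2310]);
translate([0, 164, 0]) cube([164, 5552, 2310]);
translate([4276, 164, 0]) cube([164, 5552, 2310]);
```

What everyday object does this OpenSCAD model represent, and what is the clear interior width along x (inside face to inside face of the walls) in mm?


A house (or room) frame. The interior width is 4112 mm.

Four 2310 mm walls enclosing a rectangle with no floor or roof — a room or house frame. Outside width is 4440 mm and wall thickness is 164 mm, so the interior width is 4440 − 2 × 164 = 4112 mm.


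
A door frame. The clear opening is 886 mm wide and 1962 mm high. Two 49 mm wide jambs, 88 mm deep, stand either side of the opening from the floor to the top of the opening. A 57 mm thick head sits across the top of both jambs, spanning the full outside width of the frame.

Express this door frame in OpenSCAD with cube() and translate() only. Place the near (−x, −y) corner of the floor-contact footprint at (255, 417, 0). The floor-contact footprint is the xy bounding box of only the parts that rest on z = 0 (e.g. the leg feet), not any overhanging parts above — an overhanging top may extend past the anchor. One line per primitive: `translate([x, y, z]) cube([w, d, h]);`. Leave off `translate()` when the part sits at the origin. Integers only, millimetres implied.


translate([255, 417, 0]) cube([49, 88, 1962]);
translate([1190, 417, 0]) cube([49, 88, 1962]);
translate([255, 417, 1962]) cube([984, 88, 57]);


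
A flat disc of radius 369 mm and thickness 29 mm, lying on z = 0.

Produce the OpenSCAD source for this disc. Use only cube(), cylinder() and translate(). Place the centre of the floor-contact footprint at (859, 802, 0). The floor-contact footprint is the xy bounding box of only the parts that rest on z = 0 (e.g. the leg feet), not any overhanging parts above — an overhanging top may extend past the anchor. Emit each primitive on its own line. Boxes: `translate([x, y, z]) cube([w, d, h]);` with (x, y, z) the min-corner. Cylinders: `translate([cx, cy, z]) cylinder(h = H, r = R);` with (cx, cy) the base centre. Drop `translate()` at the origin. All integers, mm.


translate([859, 802, 0]) cylinder(h = 29, r = 369);


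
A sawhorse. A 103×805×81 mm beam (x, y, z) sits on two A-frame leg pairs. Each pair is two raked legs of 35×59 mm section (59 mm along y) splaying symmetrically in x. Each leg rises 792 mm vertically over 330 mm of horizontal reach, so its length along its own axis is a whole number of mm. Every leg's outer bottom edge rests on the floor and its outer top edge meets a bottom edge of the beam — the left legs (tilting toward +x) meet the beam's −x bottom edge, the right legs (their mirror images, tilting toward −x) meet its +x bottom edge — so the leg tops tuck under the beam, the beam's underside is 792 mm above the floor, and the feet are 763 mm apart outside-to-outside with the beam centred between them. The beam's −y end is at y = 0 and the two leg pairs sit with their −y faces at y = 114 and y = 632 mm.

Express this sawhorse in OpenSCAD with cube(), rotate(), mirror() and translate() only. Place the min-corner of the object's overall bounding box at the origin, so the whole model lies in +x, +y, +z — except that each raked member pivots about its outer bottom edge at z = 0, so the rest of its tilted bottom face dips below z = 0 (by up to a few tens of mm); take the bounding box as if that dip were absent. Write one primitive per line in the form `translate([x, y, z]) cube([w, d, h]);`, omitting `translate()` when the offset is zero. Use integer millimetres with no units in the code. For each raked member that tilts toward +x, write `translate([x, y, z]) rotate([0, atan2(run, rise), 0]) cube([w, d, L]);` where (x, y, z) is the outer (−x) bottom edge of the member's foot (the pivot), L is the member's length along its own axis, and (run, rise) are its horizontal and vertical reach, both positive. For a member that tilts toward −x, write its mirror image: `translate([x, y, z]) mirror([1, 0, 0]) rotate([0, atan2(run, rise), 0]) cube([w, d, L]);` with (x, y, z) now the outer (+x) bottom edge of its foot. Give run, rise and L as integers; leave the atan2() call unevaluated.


translate([330, 0, 792]) cube([103, 805, 81]);
translate([0, 114, 0]) rotate([0, atan2(330, 792), 0]) cube([35, 59, 858]);
translate([763, 114, 0]) mirror([1, 0, 0]) rotate([0, atan2(330, 792), 0]) cube([35, 59, 858]);
translate([0, 632, 0]) rotate([0, atan2(330, 792), 0]) cube([35, 59, 858]);
translate([763, 632, 0]) mirror([1, 0, 0]) rotate([0, atan2(330, 792), 0]) cube([35, 59, 858]);


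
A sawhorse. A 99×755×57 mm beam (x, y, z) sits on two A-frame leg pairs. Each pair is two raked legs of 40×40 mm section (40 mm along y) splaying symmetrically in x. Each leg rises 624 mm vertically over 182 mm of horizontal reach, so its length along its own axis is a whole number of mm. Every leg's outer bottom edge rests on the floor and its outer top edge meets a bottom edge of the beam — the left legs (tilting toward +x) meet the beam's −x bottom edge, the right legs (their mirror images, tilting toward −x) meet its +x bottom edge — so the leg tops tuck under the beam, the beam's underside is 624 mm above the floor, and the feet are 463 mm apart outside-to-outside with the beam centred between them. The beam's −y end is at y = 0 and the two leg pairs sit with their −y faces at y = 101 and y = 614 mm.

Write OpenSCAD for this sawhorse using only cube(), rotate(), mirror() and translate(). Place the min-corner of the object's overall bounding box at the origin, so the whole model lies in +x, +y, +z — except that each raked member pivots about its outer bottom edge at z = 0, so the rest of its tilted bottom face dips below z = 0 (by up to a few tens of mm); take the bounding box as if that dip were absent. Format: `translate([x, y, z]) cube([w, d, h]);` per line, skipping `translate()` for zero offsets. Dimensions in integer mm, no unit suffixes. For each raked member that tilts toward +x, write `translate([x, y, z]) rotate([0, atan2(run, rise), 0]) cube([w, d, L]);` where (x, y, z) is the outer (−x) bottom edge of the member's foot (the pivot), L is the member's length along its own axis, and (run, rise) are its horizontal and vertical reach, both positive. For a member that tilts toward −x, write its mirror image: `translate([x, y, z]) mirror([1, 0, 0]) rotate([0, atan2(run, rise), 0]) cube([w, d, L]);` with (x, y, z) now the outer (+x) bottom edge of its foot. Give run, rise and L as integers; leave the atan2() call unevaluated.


translate([182, 0, 624]) cube([99, 755, 57]);
translate([0, 101, 0]) rotate([0, atan2(182, 624), 0]) cube([40, 40, 650]);
translate([463, 101, 0]) mirror([1, 0, 0]) rotate([0, atan2(182, 624), 0]) cube([40, 40, 650]);
translate([0, 614, 0]) rotate([0, atan2(182, 624), 0]) cube([40, 40, 650]);
translate([463, 614, 0]) mirror([1, 0, 0]) rotate([0, atan2(182, 624), 0]) cube([40, 40, 650]);


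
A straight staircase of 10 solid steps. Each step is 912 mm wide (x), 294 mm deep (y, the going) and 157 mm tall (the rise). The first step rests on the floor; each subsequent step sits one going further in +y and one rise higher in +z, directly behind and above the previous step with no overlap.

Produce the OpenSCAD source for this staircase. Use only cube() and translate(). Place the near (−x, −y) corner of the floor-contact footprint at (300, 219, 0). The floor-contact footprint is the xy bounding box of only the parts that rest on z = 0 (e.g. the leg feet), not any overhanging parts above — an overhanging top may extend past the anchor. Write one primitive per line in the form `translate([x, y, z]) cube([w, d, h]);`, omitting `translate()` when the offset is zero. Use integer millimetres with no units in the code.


translate([300, 219, 0]) cube([912, 294, 157]);
translate([300, 513, 157]) cube([912, 294, 157]);
translate([300, 807, 314]) cube([912, 294, 157]);
translate([300, 1101, 471]) cube([912, 294, 157]);
translate([300, 1395, 628]) cube([912, 294, 157]);
translate([300, 1689, 785]) cube([912, 294, 157]);
translate([300, 1983, 942]) cube([912, 294, 157]);
translate([300, 2277, 1099]) cube([912, 294, 157]);
translate([300, 2571, 1256]) cube([912, 294, 157]);
translate([300, 2865, 1413]) cube([912, 294, 157]);


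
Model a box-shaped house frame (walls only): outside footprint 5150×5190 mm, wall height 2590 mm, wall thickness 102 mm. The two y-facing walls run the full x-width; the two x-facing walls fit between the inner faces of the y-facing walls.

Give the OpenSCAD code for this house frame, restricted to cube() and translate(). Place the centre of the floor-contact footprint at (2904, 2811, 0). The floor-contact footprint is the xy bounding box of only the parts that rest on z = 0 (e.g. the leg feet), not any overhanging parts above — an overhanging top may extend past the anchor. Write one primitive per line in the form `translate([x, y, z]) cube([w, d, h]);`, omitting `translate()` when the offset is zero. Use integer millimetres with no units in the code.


translate([329, 216, 0]) cube([5150, 102, 2590]);
translate([329, 5304, 0]) cube([5150, 102, 2590]);
translate([329, 318, 0]) cube([102, 4986, 2590]);
translate([5377, 318, 0]) cube([102, 4986, 2590]);


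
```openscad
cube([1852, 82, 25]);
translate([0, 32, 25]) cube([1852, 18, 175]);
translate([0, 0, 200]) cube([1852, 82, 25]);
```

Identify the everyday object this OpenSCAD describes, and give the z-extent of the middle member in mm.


An I-beam. The web height is 175 mm.

Two wide flanges with a thin centred web — an I-beam. Overall 225 mm minus two 25 mm flanges gives a web of 225 − 2·25 = 175 mm.


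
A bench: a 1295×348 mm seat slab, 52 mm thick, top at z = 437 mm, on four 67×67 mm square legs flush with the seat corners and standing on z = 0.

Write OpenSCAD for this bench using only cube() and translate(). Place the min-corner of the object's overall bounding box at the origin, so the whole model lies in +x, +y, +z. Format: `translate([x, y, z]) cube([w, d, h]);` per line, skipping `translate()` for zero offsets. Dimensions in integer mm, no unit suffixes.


translate([0, 0, 385]) cube([1295, 348, 52]);
cube([67, 67, 385]);
translate([0, 281, 0]) cube([67, 67, 385]);
translate([1228, 0, 0]) cube([67, 67, 385]);
translate([1228, 281, 0]) cube([67, 67, 385]);


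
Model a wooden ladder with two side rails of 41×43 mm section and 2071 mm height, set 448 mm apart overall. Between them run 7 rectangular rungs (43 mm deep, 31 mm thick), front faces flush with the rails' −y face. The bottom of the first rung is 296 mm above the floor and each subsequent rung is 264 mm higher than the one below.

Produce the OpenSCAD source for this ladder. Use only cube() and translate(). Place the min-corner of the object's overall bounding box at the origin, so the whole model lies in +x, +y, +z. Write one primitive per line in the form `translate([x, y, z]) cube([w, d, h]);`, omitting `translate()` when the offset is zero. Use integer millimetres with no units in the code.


// rung span = 448 - 2*41 = 366
// rung[k] z = 296 + k*264
cube([41, 43, 2071]);
translate([407, 0, 0]) cube([41, 43, 2071]);
translate([41, 0, 296]) cube([366, 43, 31]);
translate([41, 0, 560]) cube([366, 43, 31]);
translate([41, 0, 824]) cube([366, 43, 31]);
translate([41, 0, 1088]) cube([366, 43, 31]);
translate([41, 0, 1352]) cube([366, 43, 31]);
translate([41, 0, 1616]) cube([366, 43, 31]);
translate([41, 0, 1880]) cube([366, 43, 31]);


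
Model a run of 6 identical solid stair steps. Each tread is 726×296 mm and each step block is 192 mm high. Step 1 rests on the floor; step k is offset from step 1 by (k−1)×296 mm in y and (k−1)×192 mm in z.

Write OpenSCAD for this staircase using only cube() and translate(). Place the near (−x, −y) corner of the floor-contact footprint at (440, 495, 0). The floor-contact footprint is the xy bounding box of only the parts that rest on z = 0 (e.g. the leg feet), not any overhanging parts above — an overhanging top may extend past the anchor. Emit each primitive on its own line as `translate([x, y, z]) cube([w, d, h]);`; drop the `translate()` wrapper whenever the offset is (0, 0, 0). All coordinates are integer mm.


translate([440, 495, 0]) cube([726, 296, 192]);
translate([440, 791, 192]) cube([726, 296, 192]);
translate([440, 1087, 384]) cube([726, 296, 192]);
translate([440, 1383, 576]) cube([726, 296, 192]);
translate([440, 1679, 768]) cube([726, 296, 192]);
translate([440, 1975, 960]) cube([726, 296, 192]);


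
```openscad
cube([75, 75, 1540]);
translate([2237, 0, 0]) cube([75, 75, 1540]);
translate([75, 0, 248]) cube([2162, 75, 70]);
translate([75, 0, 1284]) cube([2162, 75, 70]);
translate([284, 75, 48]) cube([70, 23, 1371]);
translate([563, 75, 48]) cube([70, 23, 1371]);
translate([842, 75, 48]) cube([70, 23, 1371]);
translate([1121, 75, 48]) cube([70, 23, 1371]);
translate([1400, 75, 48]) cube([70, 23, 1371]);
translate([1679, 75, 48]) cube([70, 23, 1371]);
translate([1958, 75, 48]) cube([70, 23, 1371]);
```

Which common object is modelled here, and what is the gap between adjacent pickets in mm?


A fence section. The picket gap is 209 mm.

Two posts, two rails, 7 pickets — a fence section. Span 2162 mm holds 7 pickets of 70 mm with 8 equal gaps: ⌊(2162 − 7·70) / 8⌋ = 209 mm.


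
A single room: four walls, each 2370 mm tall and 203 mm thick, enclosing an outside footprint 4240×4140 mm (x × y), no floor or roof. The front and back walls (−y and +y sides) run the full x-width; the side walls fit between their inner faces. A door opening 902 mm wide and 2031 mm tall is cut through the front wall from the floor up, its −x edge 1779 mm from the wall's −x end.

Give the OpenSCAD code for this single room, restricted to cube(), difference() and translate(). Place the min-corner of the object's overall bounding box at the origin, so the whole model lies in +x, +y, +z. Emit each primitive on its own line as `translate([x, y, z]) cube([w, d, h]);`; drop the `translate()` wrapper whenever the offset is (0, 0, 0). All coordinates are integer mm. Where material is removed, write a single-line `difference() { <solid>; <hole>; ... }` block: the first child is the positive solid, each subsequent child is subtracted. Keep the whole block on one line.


difference() { cube([4240, 203, 2370]); translate([1779, 0, 0]) cube([902, 203, 2031]); }
translate([0, 3937, 0]) cube([4240, 203, 2370]);
translate([0, 203, 0]) cube([203, 3734, 2370]);
translate([4037, 203, 0]) cube([203, 3734, 2370]);


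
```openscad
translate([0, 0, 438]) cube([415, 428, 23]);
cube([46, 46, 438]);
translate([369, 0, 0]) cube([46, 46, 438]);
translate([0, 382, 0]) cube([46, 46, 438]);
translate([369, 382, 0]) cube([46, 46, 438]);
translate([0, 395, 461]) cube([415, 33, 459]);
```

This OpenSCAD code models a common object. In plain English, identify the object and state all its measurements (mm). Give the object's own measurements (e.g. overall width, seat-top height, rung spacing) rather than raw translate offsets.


A chair. The seat is a 415×428×23 mm slab with its top at z = 461 mm, on four 46×46 mm corner legs (flush with the seat edges, standing on z = 0). A flat backrest 33 mm thick, 459 mm tall, spans the full seat width and rises from the seat top along its +y edge, rear face flush with the rear of the seat.


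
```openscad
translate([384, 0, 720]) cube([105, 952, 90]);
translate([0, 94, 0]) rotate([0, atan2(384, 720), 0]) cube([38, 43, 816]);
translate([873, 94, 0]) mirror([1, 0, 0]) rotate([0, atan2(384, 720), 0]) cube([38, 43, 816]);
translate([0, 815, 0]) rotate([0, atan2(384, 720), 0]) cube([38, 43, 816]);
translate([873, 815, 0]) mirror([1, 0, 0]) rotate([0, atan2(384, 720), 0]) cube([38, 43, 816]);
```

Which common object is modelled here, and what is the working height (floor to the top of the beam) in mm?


A sawhorse. The overall height is 810 mm.

A beam across two mirrored pairs of raked legs — a sawhorse. The beam's underside is at z = 720 (matching the legs' vertical rise in atan2(384, 720)) and the beam is 90 mm tall, so its top is at 720 + 90 = 810 mm. The raked legs top out at the beam's underside, so that is the highest point.


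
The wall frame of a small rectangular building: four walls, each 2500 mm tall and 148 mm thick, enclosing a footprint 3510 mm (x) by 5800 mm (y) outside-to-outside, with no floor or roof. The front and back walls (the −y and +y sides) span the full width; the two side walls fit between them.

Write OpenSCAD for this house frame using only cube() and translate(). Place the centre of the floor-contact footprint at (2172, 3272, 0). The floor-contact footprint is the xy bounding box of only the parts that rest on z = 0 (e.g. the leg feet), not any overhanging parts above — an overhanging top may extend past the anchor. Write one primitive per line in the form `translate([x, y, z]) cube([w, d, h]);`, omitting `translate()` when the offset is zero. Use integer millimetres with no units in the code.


translate([417, 372, 0]) cube([3510, 148, 2500]);
translate([417, 6024, 0]) cube([3510, 148, 2500]);
translate([417, 520, 0]) cube([148, 5504, 2500]);
translate([3779, 520, 0]) cube([148, 5504, 2500]);


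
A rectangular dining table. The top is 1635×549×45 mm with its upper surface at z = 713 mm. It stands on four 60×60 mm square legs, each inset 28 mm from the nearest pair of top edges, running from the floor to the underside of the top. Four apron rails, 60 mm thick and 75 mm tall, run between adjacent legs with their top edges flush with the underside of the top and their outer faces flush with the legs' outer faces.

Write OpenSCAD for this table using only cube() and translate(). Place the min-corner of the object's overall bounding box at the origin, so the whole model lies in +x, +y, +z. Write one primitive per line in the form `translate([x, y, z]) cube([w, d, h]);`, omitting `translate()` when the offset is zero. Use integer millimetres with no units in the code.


translate([0, 0, 668]) cube([1635, 549, 45]);
translate([28, 28, 0]) cube([60, 60, 668]);
translate([1547, 28, 0]) cube([60, 60, 668]);
translate([28, 461, 0]) cube([60, 60, 668]);
translate([1547, 461, 0]) cube([60, 60, 668]);
translate([88, 28, 593]) cube([1459, 60, 75]);
translate([88, 461, 593]) cube([1459, 60, 75]);
translate([28, 88, 593]) cube([60, 373, 75]);
translate([1547, 88, 593]) cube([60, 373, 75]);


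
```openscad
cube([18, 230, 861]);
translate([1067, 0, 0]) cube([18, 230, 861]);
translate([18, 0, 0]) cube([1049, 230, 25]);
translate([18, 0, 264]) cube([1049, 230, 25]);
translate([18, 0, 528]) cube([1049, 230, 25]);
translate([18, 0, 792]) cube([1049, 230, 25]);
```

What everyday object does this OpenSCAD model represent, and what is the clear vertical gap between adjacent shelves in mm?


A bookshelf. The clear shelf gap is 239 mm.

Two tall side panels with 4 horizontal boards between them — a bookshelf. The first two shelf undersides are at z = 0 and z = 264; with shelf thickness 25, the clear gap is 264 − 0 − 25 = 239 mm.


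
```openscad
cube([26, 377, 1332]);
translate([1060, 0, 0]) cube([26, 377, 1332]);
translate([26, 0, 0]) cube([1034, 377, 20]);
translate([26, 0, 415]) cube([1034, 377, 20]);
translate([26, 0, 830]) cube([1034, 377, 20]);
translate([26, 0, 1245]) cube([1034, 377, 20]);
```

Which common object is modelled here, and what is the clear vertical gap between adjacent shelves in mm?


A bookshelf. The clear shelf gap is 395 mm.

Two tall side panels with 4 horizontal boards between them — a bookshelf. The first two shelf undersides are at z = 0 and z = 415; with shelf thickness 20, the clear gap is 415 − 0 − 20 = 395 mm.


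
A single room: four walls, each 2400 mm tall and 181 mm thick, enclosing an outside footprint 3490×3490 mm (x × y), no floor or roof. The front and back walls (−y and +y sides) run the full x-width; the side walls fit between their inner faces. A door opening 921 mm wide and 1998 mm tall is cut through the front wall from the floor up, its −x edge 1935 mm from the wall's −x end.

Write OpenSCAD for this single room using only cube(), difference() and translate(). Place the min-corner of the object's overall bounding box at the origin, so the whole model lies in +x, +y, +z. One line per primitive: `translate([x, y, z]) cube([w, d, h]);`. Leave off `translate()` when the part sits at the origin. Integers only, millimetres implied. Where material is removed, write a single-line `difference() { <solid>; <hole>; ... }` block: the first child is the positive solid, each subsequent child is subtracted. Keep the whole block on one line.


difference() { cube([3490, 181, 2400]); translate([1935, 0, 0]) cube([921, 181, 1998]); }
translate([0, 3309, 0]) cube([3490, 181, 2400]);
translate([0, 181, 0]) cube([181, 3128, 2400]);
translate([3309, 181, 0]) cube([181, 3128, 2400]);


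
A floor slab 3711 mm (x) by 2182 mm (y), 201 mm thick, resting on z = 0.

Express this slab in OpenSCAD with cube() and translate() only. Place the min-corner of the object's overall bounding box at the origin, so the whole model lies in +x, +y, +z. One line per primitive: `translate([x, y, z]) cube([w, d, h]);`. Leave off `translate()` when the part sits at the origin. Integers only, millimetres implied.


cube([3711, 2182, 201]);


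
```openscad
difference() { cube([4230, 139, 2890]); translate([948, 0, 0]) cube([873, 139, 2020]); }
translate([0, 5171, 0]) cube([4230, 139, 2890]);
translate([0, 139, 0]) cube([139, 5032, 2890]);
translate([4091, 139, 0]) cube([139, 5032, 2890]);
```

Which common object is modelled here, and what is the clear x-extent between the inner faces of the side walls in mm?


A single room. The interior width is 3952 mm.

Four walls enclosing a rectangle with a door in the front wall — a room. Outside width 4230 minus two 139 mm walls gives 3952 mm.


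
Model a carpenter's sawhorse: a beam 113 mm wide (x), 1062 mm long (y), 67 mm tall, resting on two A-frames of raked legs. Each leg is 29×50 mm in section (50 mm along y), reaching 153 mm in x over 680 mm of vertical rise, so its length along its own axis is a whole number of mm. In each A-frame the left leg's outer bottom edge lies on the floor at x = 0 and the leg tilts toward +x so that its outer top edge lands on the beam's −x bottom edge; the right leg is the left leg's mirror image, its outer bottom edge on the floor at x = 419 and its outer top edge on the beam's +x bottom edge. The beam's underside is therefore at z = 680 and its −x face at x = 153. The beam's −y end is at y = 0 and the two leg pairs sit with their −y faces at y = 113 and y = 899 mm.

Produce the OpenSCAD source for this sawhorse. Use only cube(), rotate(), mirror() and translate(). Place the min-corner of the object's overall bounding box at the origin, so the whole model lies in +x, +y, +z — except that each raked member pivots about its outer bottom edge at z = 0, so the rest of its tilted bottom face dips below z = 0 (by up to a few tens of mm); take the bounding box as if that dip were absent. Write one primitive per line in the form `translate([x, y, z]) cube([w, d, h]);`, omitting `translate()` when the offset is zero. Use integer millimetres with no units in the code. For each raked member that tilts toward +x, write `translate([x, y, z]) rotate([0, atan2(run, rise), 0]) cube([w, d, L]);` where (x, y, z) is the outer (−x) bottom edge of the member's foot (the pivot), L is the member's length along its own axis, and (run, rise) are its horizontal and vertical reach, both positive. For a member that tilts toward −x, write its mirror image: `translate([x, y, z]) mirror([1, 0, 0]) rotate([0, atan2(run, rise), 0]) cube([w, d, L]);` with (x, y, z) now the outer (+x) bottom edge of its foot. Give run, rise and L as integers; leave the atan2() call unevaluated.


translate([153, 0, 680]) cube([113, 1062, 67]);
translate([0, 113, 0]) rotate([0, atan2(153, 680), 0]) cube([29, 50, 697]);
translate([419, 113, 0]) mirror([1, 0, 0]) rotate([0, atan2(153, 680), 0]) cube([29, 50, 697]);
translate([0, 899, 0]) rotate([0, atan2(153, 680), 0]) cube([29, 50, 697]);
translate([419, 899, 0]) mirror([1, 0, 0]) rotate([0, atan2(153, 680), 0]) cube([29, 50, 697]);


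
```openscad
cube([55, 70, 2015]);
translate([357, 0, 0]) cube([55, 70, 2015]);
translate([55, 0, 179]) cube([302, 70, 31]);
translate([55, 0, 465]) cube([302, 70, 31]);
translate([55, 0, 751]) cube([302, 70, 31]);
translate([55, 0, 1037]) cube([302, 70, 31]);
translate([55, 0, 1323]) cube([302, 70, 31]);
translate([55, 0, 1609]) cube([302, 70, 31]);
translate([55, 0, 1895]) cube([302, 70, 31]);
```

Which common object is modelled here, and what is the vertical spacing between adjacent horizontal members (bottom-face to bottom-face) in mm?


A ladder. The rung spacing is 286 mm.

Two tall 55×70 posts with 7 short bars between them — a ladder. Adjacent rungs sit at z = 179 and z = 465, so the spacing is 465 − 179 = 286 mm.


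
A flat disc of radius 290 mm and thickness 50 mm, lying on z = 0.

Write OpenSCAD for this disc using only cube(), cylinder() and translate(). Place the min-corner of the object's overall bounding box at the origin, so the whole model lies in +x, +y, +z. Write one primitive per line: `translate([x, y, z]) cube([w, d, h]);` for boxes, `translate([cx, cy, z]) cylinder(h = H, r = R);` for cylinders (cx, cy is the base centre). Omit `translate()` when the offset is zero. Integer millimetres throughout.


translate([290, 290, 0]) cylinder(h = 50, r = 290);


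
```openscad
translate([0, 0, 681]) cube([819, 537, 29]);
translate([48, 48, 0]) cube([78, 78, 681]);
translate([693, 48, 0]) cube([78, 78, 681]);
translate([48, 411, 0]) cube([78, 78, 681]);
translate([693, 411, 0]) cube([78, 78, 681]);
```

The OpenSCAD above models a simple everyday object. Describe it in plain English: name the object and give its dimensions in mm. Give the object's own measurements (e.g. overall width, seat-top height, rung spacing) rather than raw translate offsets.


A rectangular dining table. The top is 819×537×29 mm with its upper surface at z = 710 mm. It stands on four 78×78 mm square legs, each inset 48 mm from the nearest pair of top edges, running from the floor to the underside of the top.


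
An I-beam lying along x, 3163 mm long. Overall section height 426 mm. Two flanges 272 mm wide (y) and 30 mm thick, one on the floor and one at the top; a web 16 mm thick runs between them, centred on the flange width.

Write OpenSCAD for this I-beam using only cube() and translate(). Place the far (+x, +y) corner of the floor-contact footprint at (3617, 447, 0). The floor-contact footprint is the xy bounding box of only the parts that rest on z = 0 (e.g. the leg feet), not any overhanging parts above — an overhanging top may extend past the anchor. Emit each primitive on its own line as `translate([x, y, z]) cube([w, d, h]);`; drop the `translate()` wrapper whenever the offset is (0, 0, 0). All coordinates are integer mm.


translate([454, 175, 0]) cube([3163, 272, 30]);
translate([454, 303, 30]) cube([3163, 16, 366]);
translate([454, 175, 396]) cube([3163, 272, 30]);


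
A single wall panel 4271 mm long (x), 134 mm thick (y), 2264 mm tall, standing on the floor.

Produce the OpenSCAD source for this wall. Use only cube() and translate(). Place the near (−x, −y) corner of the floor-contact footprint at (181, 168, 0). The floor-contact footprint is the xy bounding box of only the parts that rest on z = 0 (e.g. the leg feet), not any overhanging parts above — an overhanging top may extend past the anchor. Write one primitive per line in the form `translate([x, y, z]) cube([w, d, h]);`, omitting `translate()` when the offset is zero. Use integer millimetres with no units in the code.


translate([181, 168, 0]) cube([4271, 134, 2264]);


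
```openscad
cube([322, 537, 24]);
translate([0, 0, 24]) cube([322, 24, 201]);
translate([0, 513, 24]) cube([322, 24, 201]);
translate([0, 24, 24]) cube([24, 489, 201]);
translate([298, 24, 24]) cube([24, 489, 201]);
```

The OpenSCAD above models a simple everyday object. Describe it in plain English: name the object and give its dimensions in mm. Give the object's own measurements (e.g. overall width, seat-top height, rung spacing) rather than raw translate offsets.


An open-topped rectangular box: outside dimensions 322×537×225 mm, with a uniform wall and base thickness of 24 mm. The base is a full 322×537 slab on the floor; four walls sit on top of the base. The front and back walls (the −y and +y sides) span the full width; the two side walls fit between them.


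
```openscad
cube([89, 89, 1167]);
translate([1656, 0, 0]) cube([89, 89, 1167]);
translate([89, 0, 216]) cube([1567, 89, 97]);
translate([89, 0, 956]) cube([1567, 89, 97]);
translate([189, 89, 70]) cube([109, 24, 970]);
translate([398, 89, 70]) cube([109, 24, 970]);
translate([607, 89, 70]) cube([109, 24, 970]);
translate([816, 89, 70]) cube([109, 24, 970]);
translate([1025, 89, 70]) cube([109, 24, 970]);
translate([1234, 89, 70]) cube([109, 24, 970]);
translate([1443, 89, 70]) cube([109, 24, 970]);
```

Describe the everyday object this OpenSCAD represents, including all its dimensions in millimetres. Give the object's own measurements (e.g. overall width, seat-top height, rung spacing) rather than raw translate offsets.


A fence section. Two 89×89 mm posts, 1167 mm tall, stand on the floor with a clear span of 1567 mm between their inner faces. Two horizontal rails of 89×97 mm section span the gap between the posts with their undersides at z = 216 mm and z = 956 mm, flush with the posts' −y face. 7 pickets, each 109 mm wide, 24 mm thick and 970 mm tall, are fixed to the +y face of the rails with their bottoms at z = 70 mm, spaced across the span with a 100 mm gap after the −x post and between neighbouring pickets, with 104 mm left before the +x post.


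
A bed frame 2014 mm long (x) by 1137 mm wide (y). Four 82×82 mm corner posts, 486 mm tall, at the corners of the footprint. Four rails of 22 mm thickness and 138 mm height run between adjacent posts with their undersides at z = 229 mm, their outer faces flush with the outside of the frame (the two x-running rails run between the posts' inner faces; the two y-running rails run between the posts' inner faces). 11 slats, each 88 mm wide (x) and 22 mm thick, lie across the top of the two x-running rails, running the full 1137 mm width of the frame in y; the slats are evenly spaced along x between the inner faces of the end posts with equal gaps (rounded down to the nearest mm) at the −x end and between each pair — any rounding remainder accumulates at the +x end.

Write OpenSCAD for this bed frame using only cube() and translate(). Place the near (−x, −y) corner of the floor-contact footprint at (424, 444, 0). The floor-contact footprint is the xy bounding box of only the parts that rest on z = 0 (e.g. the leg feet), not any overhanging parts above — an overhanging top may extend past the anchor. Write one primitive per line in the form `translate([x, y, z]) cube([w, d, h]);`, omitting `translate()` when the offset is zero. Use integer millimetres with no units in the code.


translate([424, 444, 0]) cube([82, 82, 486]);
translate([424, 1499, 0]) cube([82, 82, 486]);
translate([2356, 444, 0]) cube([82, 82, 486]);
translate([2356, 1499, 0]) cube([82, 82, 486]);
translate([506, 444, 229]) cube([1850, 22, 138]);
translate([506, 1559, 229]) cube([1850, 22, 138]);
translate([424, 526, 229]) cube([22, 973, 138]);
translate([2416, 526, 229]) cube([22, 973, 138]);
translate([579, 444, 367]) cube([88, 1137, 22]);
translate([740, 444, 367]) cube([88, 1137, 22]);
translate([901, 444, 367]) cube([88, 1137, 22]);
translate([1062, 444, 367]) cube([88, 1137, 22]);
translate([1223, 444, 367]) cube([88, 1137, 22]);
translate([1384, 444, 367]) cube([88, 1137, 22]);
translate([1545, 444, 367]) cube([88, 1137, 22]);
translate([1706, 444, 367]) cube([88, 1137, 22]);
translate([1867, 444, 367]) cube([88, 1137, 22]);
translate([2028, 444, 367]) cube([88, 1137, 22]);
translate([2189, 444, 367]) cube([88, 1137, 22]);


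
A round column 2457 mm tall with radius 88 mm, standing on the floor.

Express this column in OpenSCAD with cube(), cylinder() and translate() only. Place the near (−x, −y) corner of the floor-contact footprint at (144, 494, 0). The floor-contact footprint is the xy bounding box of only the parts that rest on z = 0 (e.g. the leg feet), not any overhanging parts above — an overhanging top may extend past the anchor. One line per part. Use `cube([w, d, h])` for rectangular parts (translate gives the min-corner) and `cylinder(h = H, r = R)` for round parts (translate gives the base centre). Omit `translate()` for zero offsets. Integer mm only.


translate([232, 582, 0]) cylinder(h = 2457, r = 88);


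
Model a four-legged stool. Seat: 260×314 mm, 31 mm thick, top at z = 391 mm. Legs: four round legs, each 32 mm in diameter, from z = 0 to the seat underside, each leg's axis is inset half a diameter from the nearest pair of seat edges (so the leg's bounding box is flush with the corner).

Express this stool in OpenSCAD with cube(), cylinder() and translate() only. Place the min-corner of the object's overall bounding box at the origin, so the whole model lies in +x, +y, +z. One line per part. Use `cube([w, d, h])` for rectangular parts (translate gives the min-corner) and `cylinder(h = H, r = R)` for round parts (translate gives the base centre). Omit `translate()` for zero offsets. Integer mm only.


translate([0, 0, 360]) cube([260, 314, 31]);
translate([16, 16, 0]) cylinder(h = 360, r = 16);
translate([244, 16, 0]) cylinder(h = 360, r = 16);
translate([16, 298, 0]) cylinder(h = 360, r = 16);
translate([244, 298, 0]) cylinder(h = 360, r = 16);


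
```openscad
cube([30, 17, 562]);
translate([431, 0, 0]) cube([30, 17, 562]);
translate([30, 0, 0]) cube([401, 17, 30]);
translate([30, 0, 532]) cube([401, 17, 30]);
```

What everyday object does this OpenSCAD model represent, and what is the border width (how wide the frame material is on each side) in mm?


A picture frame. The border width is 30 mm.

Four thin pieces enclosing a rectangular opening — a picture frame. The two full-height stiles are 562 mm tall; the top rail sits at z = 532 and is 30 mm tall, so the border above the opening is 562 − 532 = 30 mm, matching the stile x-width.


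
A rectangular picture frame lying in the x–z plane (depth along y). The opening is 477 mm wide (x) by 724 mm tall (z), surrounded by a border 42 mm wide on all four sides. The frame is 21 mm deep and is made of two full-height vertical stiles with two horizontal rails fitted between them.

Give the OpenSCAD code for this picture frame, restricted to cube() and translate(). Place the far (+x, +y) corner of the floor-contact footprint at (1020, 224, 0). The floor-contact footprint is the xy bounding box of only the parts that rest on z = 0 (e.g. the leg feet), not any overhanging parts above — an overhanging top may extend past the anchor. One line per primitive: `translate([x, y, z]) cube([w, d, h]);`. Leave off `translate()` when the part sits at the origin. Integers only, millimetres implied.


translate([459, 203, 0]) cube([42, 21, 808]);
translate([978, 203, 0]) cube([42, 21, 808]);
translate([501, 203, 0]) cube([477, 21, 42]);
translate([501, 203, 766]) cube([477, 21, 42]);
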